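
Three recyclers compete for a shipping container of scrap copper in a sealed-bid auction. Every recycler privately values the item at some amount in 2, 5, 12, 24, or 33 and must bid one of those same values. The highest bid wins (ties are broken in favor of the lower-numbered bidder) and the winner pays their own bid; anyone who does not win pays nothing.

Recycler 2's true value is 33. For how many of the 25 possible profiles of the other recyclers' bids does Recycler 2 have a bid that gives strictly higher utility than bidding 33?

12

Others bid (2, 2): truth gives 0; bid 5 gives 28 > 0. Violating.
Others bid (2, 5): truth gives 0; bid 5 gives 28 > 0. Violating.
Others bid (2, 12): truth gives 0; bid 12 gives 21 > 0. Violating.
Others bid (2, 24): truth gives 0; bid 24 gives 9 > 0. Violating.
Others bid (2, 33): truth gives 0; no alternative beats it.
Others bid (5, 33): truth gives 0; no alternative beats it.
(Checking all 25 profiles: 12 have a profitable deviation, 13 do not.)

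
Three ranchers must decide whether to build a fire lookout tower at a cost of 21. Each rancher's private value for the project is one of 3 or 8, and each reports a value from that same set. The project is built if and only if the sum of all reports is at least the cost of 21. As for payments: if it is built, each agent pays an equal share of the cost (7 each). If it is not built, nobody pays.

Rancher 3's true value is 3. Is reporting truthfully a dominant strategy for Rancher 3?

Yes

Check each profile of the others' reports and compare truth against every alternative report.
Others report (8, 8): truth gives 0, best alternative gives -4.
Others report (3, 3): truth gives 0, best alternative gives 0.
Others report (3, 8): truth gives 0, best alternative gives 0.
Others report (8, 3): truth gives 0, best alternative gives 0.
In every case the truthful report is at least as good as any alternative, so it is a dominant strategy.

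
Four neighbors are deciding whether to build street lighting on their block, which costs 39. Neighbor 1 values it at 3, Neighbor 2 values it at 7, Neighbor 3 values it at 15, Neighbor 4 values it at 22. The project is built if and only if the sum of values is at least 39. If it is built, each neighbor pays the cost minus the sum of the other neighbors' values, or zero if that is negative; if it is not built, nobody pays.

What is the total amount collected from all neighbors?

Total value 47 ≥ cost 39, so it is built.
Neighbor 1: others sum to 44; max(0, 39 - 44) = 0.
Neighbor 2: others sum to 40; max(0, 39 - 40) = 0.
Neighbor 3: others sum to 32; max(0, 39 - 32) = 7.
Neighbor 4: others sum to 25; max(0, 39 - 25) = 14.
Total collected = 0 + 0 + 7 + 14 = 21.

21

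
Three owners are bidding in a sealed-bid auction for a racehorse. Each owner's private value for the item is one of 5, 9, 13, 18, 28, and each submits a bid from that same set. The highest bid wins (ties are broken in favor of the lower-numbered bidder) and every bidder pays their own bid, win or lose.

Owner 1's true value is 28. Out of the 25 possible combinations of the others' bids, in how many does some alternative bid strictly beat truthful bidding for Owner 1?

Others bid (5, 5): truth gives 0; bid 5 gives 23 > 0. Violating.
Others bid (5, 9): truth gives 0; bid 9 gives 19 > 0. Violating.
Others bid (5, 13): truth gives 0; bid 13 gives 15 > 0. Violating.
Others bid (5, 18): truth gives 0; bid 18 gives 10 > 0. Violating.
Others bid (5, 28): truth gives 0; no alternative beats it.
Others bid (9, 28): truth gives 0; no alternative beats it.
(Checking all 25 profiles: 16 have a profitable deviation, 9 do not.)

16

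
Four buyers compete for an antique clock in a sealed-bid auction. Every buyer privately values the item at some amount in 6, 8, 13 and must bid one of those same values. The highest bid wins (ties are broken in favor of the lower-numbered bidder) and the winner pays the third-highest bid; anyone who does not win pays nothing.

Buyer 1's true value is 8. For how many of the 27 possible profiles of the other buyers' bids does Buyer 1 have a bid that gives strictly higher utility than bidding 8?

Others bid (6, 6, 13): truth gives 0; bid 13 gives 2 > 0. Violating.
Others bid (6, 13, 6): truth gives 0; bid 13 gives 2 > 0. Violating.
Others bid (13, 6, 6): truth gives 0; bid 13 gives 2 > 0. Violating.
Others bid (6, 6, 6): truth gives 2; no alternative beats it.
Others bid (6, 6, 8): truth gives 2; no alternative beats it.
(Checking all 27 profiles: 3 have a profitable deviation, 24 do not.)

3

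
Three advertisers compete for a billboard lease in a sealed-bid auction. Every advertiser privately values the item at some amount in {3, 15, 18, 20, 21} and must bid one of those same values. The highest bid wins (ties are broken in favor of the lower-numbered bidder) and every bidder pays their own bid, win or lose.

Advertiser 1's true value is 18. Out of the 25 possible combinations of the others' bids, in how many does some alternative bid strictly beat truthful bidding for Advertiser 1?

20

Others bid (3, 3): truth gives 0; bid 3 gives 15 > 0. Violating.
Others bid (3, 15): truth gives 0; bid 15 gives 3 > 0. Violating.
Others bid (3, 20): truth gives -18; bid 20 gives -2 > -18. Violating.
Others bid (3, 21): truth gives -18; bid 3 gives -3 > -18. Violating.
Others bid (3, 18): truth gives 0; no alternative beats it.
Others bid (15, 18): truth gives 0; no alternative beats it.
(Checking all 25 profiles: 20 have a profitable deviation, 5 do not.)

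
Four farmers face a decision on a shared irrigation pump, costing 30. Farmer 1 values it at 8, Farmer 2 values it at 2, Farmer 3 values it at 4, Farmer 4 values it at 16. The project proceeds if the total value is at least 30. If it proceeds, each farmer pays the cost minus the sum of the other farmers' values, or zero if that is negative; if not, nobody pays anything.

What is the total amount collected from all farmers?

30

Total value 30 ≥ cost 30, so it is built.
Farmer 1: others sum to 22; max(0, 30 - 22) = 8.
Farmer 2: others sum to 28; max(0, 30 - 28) = 2.
Farmer 3: others sum to 26; max(0, 30 - 26) = 4.
Farmer 4: others sum to 14; max(0, 30 - 14) = 16.
Total collected = 8 + 2 + 4 + 16 = 30.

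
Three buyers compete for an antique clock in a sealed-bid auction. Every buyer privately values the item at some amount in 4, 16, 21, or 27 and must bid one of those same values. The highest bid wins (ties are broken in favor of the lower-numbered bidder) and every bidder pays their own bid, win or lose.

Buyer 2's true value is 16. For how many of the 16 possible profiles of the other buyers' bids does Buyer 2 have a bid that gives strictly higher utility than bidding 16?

Others bid (4, 21): truth gives -16; bid 4 gives -4 > -16. Violating.
Others bid (4, 27): truth gives -16; bid 4 gives -4 > -16. Violating.
Others bid (16, 4): truth gives -16; bid 4 gives -4 > -16. Violating.
Others bid (16, 16): truth gives -16; bid 4 gives -4 > -16. Violating.
Others bid (4, 4): truth gives 0; no alternative beats it.
Others bid (4, 16): truth gives 0; no alternative beats it.
(Checking all 16 profiles: 14 have a profitable deviation, 2 do not.)

14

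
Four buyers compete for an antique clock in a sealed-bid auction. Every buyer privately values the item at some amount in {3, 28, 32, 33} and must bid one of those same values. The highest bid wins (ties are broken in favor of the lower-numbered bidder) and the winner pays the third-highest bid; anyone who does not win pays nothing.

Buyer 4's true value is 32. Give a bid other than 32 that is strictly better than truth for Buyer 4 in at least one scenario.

33

Suppose Buyer 1 bids 3, Buyer 2 bids 3 and Buyer 3 bids 32.
Bid 32: loses, pays 0, utility 0.
Bid 33: wins, pays 3, utility 32 - 3 = 29.
So bidding 33 beats truth here (29 > 0).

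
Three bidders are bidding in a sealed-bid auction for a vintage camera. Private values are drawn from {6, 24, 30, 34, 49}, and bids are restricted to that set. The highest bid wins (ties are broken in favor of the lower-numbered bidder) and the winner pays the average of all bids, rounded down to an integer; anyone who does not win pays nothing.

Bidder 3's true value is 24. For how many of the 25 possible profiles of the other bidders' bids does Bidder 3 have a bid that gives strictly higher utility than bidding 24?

Others bid (6, 24): truth gives 0; bid 30 gives 4 > 0. Violating.
Others bid (6, 30): truth gives 0; bid 34 gives 1 > 0. Violating.
Others bid (24, 6): truth gives 0; bid 30 gives 4 > 0. Violating.
Others bid (30, 6): truth gives 0; bid 34 gives 1 > 0. Violating.
Others bid (6, 6): truth gives 12; no alternative beats it.
Others bid (6, 34): truth gives 0; no alternative beats it.
(Checking all 25 profiles: 4 have a profitable deviation, 21 do not.)

4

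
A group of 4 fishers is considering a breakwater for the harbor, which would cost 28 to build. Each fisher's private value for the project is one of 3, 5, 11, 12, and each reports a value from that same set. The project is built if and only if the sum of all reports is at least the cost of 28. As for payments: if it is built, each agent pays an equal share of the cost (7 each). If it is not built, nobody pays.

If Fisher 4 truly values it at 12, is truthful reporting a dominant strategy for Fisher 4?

Check each profile of the others' reports and compare truth against every alternative report.
Others report (3, 3, 11): truth gives 5, best alternative gives 5.
Others report (3, 3, 12): truth gives 5, best alternative gives 5.
Others report (3, 5, 11): truth gives 5, best alternative gives 5.
Others report (3, 5, 12): truth gives 5, best alternative gives 5.
Others report (3, 11, 3): truth gives 5, best alternative gives 5.
Others report (3, 11, 5): truth gives 5, best alternative gives 5.
(Remaining 58 profiles checked similarly; truth is weakly best in each.)
In every case the truthful report is at least as good as any alternative, so it is a dominant strategy.

Yes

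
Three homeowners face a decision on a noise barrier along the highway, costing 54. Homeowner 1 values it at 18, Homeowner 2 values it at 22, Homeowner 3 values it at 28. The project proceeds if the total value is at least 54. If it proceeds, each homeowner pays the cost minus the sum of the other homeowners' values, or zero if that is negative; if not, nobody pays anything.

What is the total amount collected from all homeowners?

Total value 68 ≥ cost 54, so it is built.
Homeowner 1: others sum to 50; max(0, 54 - 50) = 4.
Homeowner 2: others sum to 46; max(0, 54 - 46) = 8.
Homeowner 3: others sum to 40; max(0, 54 - 40) = 14.
Total collected = 4 + 8 + 14 = 26.

26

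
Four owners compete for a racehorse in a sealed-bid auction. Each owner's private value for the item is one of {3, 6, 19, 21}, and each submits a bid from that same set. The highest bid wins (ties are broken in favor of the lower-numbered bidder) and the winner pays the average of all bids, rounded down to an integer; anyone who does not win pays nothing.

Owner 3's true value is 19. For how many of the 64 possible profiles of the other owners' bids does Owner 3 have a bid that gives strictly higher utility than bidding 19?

24

Others bid (3, 3, 3): truth gives 12; bid 6 gives 16 > 12. Violating.
Others bid (3, 3, 6): truth gives 12; bid 6 gives 15 > 12. Violating.
Others bid (3, 3, 21): truth gives 0; bid 21 gives 7 > 0. Violating.
Others bid (3, 6, 21): truth gives 0; bid 21 gives 7 > 0. Violating.
Others bid (3, 3, 19): truth gives 8; no alternative beats it.
Others bid (3, 6, 3): truth gives 12; no alternative beats it.
(Checking all 64 profiles: 24 have a profitable deviation, 40 do not.)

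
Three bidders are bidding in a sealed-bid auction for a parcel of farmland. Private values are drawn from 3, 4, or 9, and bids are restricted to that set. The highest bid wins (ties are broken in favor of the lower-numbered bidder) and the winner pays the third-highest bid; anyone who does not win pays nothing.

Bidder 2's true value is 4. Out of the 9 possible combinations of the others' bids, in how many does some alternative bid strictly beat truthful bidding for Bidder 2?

2

Others bid (3, 9): truth gives 0; bid 9 gives 1 > 0. Violating.
Others bid (4, 3): truth gives 0; bid 9 gives 1 > 0. Violating.
Others bid (3, 3): truth gives 1; no alternative beats it.
Others bid (3, 4): truth gives 1; no alternative beats it.
(Checking all 9 profiles: 2 have a profitable deviation, 7 do not.)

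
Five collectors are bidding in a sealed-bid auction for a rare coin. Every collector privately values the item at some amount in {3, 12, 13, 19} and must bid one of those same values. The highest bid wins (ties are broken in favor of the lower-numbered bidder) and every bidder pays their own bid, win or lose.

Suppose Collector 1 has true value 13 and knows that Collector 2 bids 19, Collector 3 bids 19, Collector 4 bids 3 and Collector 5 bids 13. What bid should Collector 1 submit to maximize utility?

3

Bid 3: loses but pays 3, utility -3.
Bid 12: loses but pays 12, utility -12.
Bid 13: loses but pays 13, utility -13.
Bid 19: wins, pays 19, utility 13 - 19 = -6.
The best choice is 3 with utility -3.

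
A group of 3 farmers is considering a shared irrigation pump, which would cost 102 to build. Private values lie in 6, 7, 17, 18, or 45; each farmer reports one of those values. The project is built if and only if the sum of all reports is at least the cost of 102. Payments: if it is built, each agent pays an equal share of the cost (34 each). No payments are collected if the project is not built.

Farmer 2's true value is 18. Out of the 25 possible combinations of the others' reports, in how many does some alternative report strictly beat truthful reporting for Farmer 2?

1

Others report (45, 45): truth gives -16; report 6 gives 0 > -16. Violating.
Others report (6, 6): truth gives 0; no alternative beats it.
Others report (6, 7): truth gives 0; no alternative beats it.
(Checking all 25 profiles: 1 has a profitable deviation, 24 do not.)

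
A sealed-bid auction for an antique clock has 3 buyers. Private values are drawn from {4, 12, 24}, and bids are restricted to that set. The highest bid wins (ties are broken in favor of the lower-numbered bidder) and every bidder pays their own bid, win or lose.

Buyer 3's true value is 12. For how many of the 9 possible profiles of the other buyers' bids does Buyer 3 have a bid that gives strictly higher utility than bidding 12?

Others bid (4, 12): truth gives -12; bid 4 gives -4 > -12. Violating.
Others bid (4, 24): truth gives -12; bid 4 gives -4 > -12. Violating.
Others bid (12, 4): truth gives -12; bid 4 gives -4 > -12. Violating.
Others bid (12, 12): truth gives -12; bid 4 gives -4 > -12. Violating.
Others bid (4, 4): truth gives 0; no alternative beats it.
(Checking all 9 profiles: 8 have a profitable deviation, 1 does not.)

8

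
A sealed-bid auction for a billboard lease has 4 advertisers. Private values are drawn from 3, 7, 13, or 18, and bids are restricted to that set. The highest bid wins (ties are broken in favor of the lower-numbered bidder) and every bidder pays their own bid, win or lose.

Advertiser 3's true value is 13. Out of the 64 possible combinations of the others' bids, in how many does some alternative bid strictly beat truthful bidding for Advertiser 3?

54

Others bid (3, 3, 3): truth gives 0; bid 7 gives 6 > 0. Violating.
Others bid (3, 3, 7): truth gives 0; bid 7 gives 6 > 0. Violating.
Others bid (3, 3, 18): truth gives -13; bid 3 gives -3 > -13. Violating.
Others bid (3, 7, 18): truth gives -13; bid 3 gives -3 > -13. Violating.
Others bid (3, 3, 13): truth gives 0; no alternative beats it.
Others bid (3, 7, 3): truth gives 0; no alternative beats it.
(Checking all 64 profiles: 54 have a profitable deviation, 10 do not.)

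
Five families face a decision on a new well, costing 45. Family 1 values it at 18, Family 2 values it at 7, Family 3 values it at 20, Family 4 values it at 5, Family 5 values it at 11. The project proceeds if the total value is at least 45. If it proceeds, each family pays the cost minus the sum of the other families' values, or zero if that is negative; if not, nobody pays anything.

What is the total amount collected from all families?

Total value 61 ≥ cost 45, so it is built.
Family 1: others sum to 43; max(0, 45 - 43) = 2.
Family 2: others sum to 54; max(0, 45 - 54) = 0.
Family 3: others sum to 41; max(0, 45 - 41) = 4.
Family 4: others sum to 56; max(0, 45 - 56) = 0.
Family 5: others sum to 50; max(0, 45 - 50) = 0.
Total collected = 2 + 0 + 4 + 0 + 0 = 6.

6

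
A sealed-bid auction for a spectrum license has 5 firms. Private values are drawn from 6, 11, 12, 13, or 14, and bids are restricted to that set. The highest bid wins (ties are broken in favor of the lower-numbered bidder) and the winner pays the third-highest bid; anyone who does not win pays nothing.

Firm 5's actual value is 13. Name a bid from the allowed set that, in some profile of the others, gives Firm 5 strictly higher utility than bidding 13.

14

Suppose Firm 1 bids 6, Firm 2 bids 6, Firm 3 bids 6 and Firm 4 bids 13.
Bid 13: loses, pays 0, utility 0.
Bid 14: wins, pays 6, utility 13 - 6 = 7.
So bidding 14 beats truth here (7 > 0).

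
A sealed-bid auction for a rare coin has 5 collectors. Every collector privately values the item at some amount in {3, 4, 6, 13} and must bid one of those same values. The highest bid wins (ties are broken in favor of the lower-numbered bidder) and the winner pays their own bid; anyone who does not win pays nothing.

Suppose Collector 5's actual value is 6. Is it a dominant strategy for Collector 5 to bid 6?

Consider the case where Collector 1 bids 3, Collector 2 bids 3, Collector 3 bids 3 and Collector 4 bids 3.
Truthful bid 6: wins, pays 6, utility 6 - 6 = 0.
Bid 4 instead: wins, pays 4, utility 6 - 4 = 2.
Since 2 > 0, bidding 4 is strictly better here, so truthful bidding is not dominant.

No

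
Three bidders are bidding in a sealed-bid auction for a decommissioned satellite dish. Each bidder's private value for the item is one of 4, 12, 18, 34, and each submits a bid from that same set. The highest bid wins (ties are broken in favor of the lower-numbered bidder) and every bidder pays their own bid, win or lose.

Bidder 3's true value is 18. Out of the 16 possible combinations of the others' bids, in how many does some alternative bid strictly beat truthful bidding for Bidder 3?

13

Others bid (4, 4): truth gives 0; bid 12 gives 6 > 0. Violating.
Others bid (4, 18): truth gives -18; bid 4 gives -4 > -18. Violating.
Others bid (4, 34): truth gives -18; bid 4 gives -4 > -18. Violating.
Others bid (12, 18): truth gives -18; bid 4 gives -4 > -18. Violating.
Others bid (4, 12): truth gives 0; no alternative beats it.
Others bid (12, 4): truth gives 0; no alternative beats it.
(Checking all 16 profiles: 13 have a profitable deviation, 3 do not.)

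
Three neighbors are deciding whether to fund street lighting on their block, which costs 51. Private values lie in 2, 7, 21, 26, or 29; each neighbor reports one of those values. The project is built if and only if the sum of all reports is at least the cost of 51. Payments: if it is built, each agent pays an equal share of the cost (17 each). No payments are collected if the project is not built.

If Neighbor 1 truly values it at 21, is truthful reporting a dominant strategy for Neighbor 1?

No

Consider the case where Neighbor 2 reports 2 and Neighbor 3 reports 21.
Truthful report 21: project not built, utility 0.
Report 29 instead: project built, pays 17, utility 21 - 17 = 4.
Since 4 > 0, reporting 29 is strictly better here, so truthful reporting is not dominant.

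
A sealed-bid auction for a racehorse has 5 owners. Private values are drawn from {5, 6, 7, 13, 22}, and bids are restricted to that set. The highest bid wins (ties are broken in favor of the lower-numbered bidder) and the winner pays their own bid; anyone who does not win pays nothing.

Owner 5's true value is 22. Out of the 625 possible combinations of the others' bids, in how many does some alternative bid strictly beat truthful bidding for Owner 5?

Others bid (5, 5, 5, 5): truth gives 0; bid 6 gives 16 > 0. Violating.
Others bid (5, 5, 5, 6): truth gives 0; bid 7 gives 15 > 0. Violating.
Others bid (5, 5, 5, 7): truth gives 0; bid 13 gives 9 > 0. Violating.
Others bid (5, 5, 6, 5): truth gives 0; bid 7 gives 15 > 0. Violating.
Others bid (5, 5, 5, 13): truth gives 0; no alternative beats it.
Others bid (5, 5, 5, 22): truth gives 0; no alternative beats it.
(Checking all 625 profiles: 81 have a profitable deviation, 544 do not.)

81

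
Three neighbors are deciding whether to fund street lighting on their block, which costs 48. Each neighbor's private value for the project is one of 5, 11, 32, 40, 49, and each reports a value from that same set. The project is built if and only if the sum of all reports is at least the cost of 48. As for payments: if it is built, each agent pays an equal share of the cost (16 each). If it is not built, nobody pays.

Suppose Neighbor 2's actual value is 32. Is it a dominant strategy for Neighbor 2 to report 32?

No

Consider the case where Neighbor 1 reports 5 and Neighbor 3 reports 5.
Truthful report 32: project not built, utility 0.
Report 40 instead: project built, pays 16, utility 32 - 16 = 16.
Since 16 > 0, reporting 40 is strictly better here, so truthful reporting is not dominant.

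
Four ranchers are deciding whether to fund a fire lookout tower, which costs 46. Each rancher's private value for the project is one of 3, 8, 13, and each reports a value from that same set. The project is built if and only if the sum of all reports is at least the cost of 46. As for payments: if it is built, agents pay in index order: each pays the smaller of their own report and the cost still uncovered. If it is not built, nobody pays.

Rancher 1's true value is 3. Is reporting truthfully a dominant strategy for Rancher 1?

Check each profile of the others' reports and compare truth against every alternative report.
Others report (13, 13, 13): truth gives 0, best alternative gives -5.
Others report (3, 3, 3): truth gives 0, best alternative gives 0.
Others report (3, 3, 8): truth gives 0, best alternative gives 0.
Others report (3, 3, 13): truth gives 0, best alternative gives 0.
Others report (3, 8, 3): truth gives 0, best alternative gives 0.
Others report (3, 8, 8): truth gives 0, best alternative gives 0.
(Remaining 21 profiles checked similarly; truth is weakly best in each.)
In every case the truthful report is at least as good as any alternative, so it is a dominant strategy.

Yes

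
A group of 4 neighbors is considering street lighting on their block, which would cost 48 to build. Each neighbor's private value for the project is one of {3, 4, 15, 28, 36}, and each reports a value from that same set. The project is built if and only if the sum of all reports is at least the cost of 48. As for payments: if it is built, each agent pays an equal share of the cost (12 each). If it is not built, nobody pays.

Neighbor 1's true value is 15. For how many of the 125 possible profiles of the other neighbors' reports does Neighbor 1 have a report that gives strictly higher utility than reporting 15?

Others report (3, 3, 15): truth gives 0; report 28 gives 3 > 0. Violating.
Others report (3, 4, 15): truth gives 0; report 28 gives 3 > 0. Violating.
Others report (3, 15, 3): truth gives 0; report 28 gives 3 > 0. Violating.
Others report (3, 15, 4): truth gives 0; report 28 gives 3 > 0. Violating.
Others report (3, 3, 3): truth gives 0; no alternative beats it.
Others report (3, 3, 4): truth gives 0; no alternative beats it.
(Checking all 125 profiles: 13 have a profitable deviation, 112 do not.)

13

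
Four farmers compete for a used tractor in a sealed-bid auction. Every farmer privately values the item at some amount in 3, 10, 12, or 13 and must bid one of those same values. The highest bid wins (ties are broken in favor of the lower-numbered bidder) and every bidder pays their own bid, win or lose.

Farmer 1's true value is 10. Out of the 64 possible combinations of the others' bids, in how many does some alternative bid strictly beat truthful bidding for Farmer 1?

Others bid (3, 3, 3): truth gives 0; bid 3 gives 7 > 0. Violating.
Others bid (3, 3, 12): truth gives -10; bid 12 gives -2 > -10. Violating.
Others bid (3, 3, 13): truth gives -10; bid 3 gives -3 > -10. Violating.
Others bid (3, 10, 12): truth gives -10; bid 12 gives -2 > -10. Violating.
Others bid (3, 3, 10): truth gives 0; no alternative beats it.
Others bid (3, 10, 3): truth gives 0; no alternative beats it.
(Checking all 64 profiles: 57 have a profitable deviation, 7 do not.)

57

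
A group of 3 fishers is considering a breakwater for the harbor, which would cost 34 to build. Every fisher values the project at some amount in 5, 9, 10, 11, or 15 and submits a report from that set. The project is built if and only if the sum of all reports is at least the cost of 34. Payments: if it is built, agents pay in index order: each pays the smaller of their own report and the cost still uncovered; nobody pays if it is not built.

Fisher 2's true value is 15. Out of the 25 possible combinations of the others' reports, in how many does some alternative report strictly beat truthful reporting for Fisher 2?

Others report (9, 15): truth gives 0; report 10 gives 5 > 0. Violating.
Others report (10, 15): truth gives 0; report 9 gives 6 > 0. Violating.
Others report (11, 15): truth gives 0; report 9 gives 6 > 0. Violating.
Others report (15, 9): truth gives 0; report 10 gives 5 > 0. Violating.
Others report (5, 5): truth gives 0; no alternative beats it.
Others report (5, 9): truth gives 0; no alternative beats it.
(Checking all 25 profiles: 7 have a profitable deviation, 18 do not.)

7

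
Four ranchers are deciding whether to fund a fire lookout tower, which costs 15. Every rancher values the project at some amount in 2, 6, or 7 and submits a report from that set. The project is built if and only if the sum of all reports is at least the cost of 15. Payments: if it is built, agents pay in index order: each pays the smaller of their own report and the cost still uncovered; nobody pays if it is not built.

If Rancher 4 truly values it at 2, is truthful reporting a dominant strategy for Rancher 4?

Yes

Check each profile of the others' reports and compare truth against every alternative report.
Others report (2, 2, 6): truth gives 0, best alternative gives -3.
Others report (2, 6, 2): truth gives 0, best alternative gives -3.
Others report (6, 2, 2): truth gives 0, best alternative gives -3.
Others report (2, 2, 7): truth gives 0, best alternative gives -2.
Others report (2, 7, 2): truth gives 0, best alternative gives -2.
Others report (7, 2, 2): truth gives 0, best alternative gives -2.
(Remaining 21 profiles checked similarly; truth is weakly best in each.)
In every case the truthful report is at least as good as any alternative, so it is a dominant strategy.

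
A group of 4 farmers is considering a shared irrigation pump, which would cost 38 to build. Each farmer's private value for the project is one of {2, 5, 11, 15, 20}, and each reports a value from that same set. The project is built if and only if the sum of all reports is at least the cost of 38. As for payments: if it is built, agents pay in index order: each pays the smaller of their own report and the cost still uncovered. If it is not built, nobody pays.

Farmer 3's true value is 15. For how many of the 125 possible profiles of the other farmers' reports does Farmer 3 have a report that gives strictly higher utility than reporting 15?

81

Others report (2, 5, 20): truth gives 0; report 11 gives 4 > 0. Violating.
Others report (2, 11, 15): truth gives 0; report 11 gives 4 > 0. Violating.
Others report (2, 11, 20): truth gives 0; report 5 gives 10 > 0. Violating.
Others report (2, 15, 11): truth gives 0; report 11 gives 4 > 0. Violating.
Others report (2, 2, 2): truth gives 0; no alternative beats it.
Others report (2, 2, 5): truth gives 0; no alternative beats it.
(Checking all 125 profiles: 81 have a profitable deviation, 44 do not.)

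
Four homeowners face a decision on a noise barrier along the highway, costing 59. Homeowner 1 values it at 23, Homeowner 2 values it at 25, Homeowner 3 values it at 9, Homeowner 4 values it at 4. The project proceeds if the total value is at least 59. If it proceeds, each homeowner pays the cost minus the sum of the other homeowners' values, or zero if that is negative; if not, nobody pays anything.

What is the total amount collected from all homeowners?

Total value 61 ≥ cost 59, so it is built.
Homeowner 1: others sum to 38; max(0, 59 - 38) = 21.
Homeowner 2: others sum to 36; max(0, 59 - 36) = 23.
Homeowner 3: others sum to 52; max(0, 59 - 52) = 7.
Homeowner 4: others sum to 57; max(0, 59 - 57) = 2.
Total collected = 21 + 23 + 7 + 2 = 53.

53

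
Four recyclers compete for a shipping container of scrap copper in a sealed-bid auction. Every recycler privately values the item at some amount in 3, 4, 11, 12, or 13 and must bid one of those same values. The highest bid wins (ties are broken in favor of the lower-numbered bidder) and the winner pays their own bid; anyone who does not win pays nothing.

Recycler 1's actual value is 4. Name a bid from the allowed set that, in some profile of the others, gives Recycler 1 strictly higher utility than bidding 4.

Suppose Recycler 2 bids 3, Recycler 3 bids 3 and Recycler 4 bids 3.
Bid 4: wins, pays 4, utility 4 - 4 = 0.
Bid 3: wins, pays 3, utility 4 - 3 = 1.
So bidding 3 beats truth here (1 > 0).

3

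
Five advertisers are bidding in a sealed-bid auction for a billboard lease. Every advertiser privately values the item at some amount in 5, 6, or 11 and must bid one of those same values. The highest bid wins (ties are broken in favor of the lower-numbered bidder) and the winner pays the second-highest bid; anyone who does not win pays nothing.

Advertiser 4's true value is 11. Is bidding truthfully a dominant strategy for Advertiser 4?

Yes

Check each profile of the others' bids and compare truth against every alternative bid.
Others bid (5, 5, 6, 5): truth gives 5, best alternative gives 0.
Others bid (5, 5, 6, 6): truth gives 5, best alternative gives 0.
Others bid (5, 6, 5, 5): truth gives 5, best alternative gives 0.
Others bid (5, 6, 5, 6): truth gives 5, best alternative gives 0.
Others bid (5, 6, 6, 5): truth gives 5, best alternative gives 0.
Others bid (5, 6, 6, 6): truth gives 5, best alternative gives 0.
(Remaining 75 profiles checked similarly; truth is weakly best in each.)
In every case the truthful bid is at least as good as any alternative, so it is a dominant strategy.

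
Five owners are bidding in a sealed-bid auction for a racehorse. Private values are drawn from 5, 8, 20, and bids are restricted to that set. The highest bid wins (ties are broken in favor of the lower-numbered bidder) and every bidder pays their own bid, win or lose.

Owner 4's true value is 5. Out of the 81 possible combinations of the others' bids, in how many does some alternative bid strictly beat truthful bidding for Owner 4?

2

Others bid (5, 5, 5, 5): truth gives -5; bid 8 gives -3 > -5. Violating.
Others bid (5, 5, 5, 8): truth gives -5; bid 8 gives -3 > -5. Violating.
Others bid (5, 5, 5, 20): truth gives -5; no alternative beats it.
Others bid (5, 5, 8, 5): truth gives -5; no alternative beats it.
(Checking all 81 profiles: 2 have a profitable deviation, 79 do not.)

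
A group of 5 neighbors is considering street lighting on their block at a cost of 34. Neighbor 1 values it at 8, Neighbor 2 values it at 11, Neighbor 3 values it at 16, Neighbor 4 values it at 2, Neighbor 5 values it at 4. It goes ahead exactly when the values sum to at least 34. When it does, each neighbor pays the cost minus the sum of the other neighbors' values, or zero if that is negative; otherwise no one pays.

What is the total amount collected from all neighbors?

Total value 41 ≥ cost 34, so it is built.
Neighbor 1: others sum to 33; max(0, 34 - 33) = 1.
Neighbor 2: others sum to 30; max(0, 34 - 30) = 4.
Neighbor 3: others sum to 25; max(0, 34 - 25) = 9.
Neighbor 4: others sum to 39; max(0, 34 - 39) = 0.
Neighbor 5: others sum to 37; max(0, 34 - 37) = 0.
Total collected = 1 + 4 + 9 + 0 + 0 = 14.

14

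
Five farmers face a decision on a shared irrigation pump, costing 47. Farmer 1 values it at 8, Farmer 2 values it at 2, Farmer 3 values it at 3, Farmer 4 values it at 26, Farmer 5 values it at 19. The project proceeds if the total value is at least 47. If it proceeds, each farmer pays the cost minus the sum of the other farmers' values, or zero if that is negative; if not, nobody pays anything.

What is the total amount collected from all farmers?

Total value 58 ≥ cost 47, so it is built.
Farmer 1: others sum to 50; max(0, 47 - 50) = 0.
Farmer 2: others sum to 56; max(0, 47 - 56) = 0.
Farmer 3: others sum to 55; max(0, 47 - 55) = 0.
Farmer 4: others sum to 32; max(0, 47 - 32) = 15.
Farmer 5: others sum to 39; max(0, 47 - 39) = 8.
Total collected = 0 + 0 + 0 + 15 + 8 = 23.

23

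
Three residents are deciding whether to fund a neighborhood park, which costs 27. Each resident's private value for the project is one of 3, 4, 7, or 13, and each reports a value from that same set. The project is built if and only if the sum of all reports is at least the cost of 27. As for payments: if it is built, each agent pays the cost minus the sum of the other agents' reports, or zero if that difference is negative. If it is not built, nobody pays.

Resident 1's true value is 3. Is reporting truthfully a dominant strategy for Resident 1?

Yes

Check each profile of the others' reports and compare truth against every alternative report.
Others report (13, 13): truth gives 2, best alternative gives 2.
Others report (3, 3): truth gives 0, best alternative gives 0.
Others report (3, 4): truth gives 0, best alternative gives 0.
Others report (3, 7): truth gives 0, best alternative gives 0.
Others report (3, 13): truth gives 0, best alternative gives 0.
Others report (4, 3): truth gives 0, best alternative gives 0.
(Remaining 10 profiles checked similarly; truth is weakly best in each.)
In every case the truthful report is at least as good as any alternative, so it is a dominant strategy.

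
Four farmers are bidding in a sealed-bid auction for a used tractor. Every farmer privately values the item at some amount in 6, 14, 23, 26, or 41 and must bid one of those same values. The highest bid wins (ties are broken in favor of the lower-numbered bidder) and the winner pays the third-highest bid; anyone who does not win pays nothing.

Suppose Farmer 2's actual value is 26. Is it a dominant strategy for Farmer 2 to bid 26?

Consider the case where Farmer 1 bids 6, Farmer 3 bids 6 and Farmer 4 bids 41.
Truthful bid 26: loses, pays 0, utility 0.
Bid 41 instead: wins, pays 6, utility 26 - 6 = 20.
Since 20 > 0, bidding 41 is strictly better here, so truthful bidding is not dominant.

No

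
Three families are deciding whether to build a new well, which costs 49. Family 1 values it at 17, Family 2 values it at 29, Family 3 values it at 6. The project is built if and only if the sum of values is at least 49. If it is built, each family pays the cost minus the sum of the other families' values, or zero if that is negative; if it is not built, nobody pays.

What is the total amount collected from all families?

43

Total value 52 ≥ cost 49, so it is built.
Family 1: others sum to 35; max(0, 49 - 35) = 14.
Family 2: others sum to 23; max(0, 49 - 23) = 26.
Family 3: others sum to 46; max(0, 49 - 46) = 3.
Total collected = 14 + 26 + 3 = 43.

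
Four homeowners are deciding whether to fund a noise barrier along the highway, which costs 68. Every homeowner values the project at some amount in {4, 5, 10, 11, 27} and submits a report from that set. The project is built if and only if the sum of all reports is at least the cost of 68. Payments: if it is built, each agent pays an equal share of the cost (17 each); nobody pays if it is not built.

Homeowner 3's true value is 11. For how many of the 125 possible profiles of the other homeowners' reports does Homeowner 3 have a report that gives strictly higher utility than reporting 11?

6

Others report (4, 27, 27): truth gives -6; report 4 gives 0 > -6. Violating.
Others report (5, 27, 27): truth gives -6; report 4 gives 0 > -6. Violating.
Others report (27, 4, 27): truth gives -6; report 4 gives 0 > -6. Violating.
Others report (27, 5, 27): truth gives -6; report 4 gives 0 > -6. Violating.
Others report (4, 4, 4): truth gives 0; no alternative beats it.
Others report (4, 4, 5): truth gives 0; no alternative beats it.
(Checking all 125 profiles: 6 have a profitable deviation, 119 do not.)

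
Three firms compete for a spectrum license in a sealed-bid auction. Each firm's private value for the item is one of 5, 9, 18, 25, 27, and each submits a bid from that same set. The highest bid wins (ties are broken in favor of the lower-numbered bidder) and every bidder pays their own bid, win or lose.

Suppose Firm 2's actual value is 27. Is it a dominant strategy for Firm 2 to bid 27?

Consider the case where Firm 1 bids 5 and Firm 3 bids 5.
Truthful bid 27: wins, pays 27, utility 27 - 27 = 0.
Bid 9 instead: wins, pays 9, utility 27 - 9 = 18.
Since 18 > 0, bidding 9 is strictly better here, so truthful bidding is not dominant.

No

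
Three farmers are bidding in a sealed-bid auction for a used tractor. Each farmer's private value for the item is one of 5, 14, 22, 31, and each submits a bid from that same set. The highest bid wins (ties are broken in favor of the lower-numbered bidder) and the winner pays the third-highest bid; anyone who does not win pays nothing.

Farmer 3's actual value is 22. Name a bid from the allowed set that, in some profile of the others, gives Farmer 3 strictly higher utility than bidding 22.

Suppose Farmer 1 bids 5 and Farmer 2 bids 22.
Bid 22: loses, pays 0, utility 0.
Bid 31: wins, pays 5, utility 22 - 5 = 17.
So bidding 31 beats truth here (17 > 0).

31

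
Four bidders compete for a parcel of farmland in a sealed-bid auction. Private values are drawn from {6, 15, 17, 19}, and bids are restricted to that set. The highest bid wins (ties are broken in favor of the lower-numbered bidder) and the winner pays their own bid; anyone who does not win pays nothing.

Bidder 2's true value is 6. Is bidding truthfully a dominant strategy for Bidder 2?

Check each profile of the others' bids and compare truth against every alternative bid.
Others bid (6, 6, 6): truth gives 0, best alternative gives -9.
Others bid (6, 6, 15): truth gives 0, best alternative gives -9.
Others bid (6, 15, 6): truth gives 0, best alternative gives -9.
Others bid (6, 15, 15): truth gives 0, best alternative gives -9.
Others bid (6, 6, 17): truth gives 0, best alternative gives 0.
Others bid (6, 6, 19): truth gives 0, best alternative gives 0.
(Remaining 58 profiles checked similarly; truth is weakly best in each.)
In every case the truthful bid is at least as good as any alternative, so it is a dominant strategy.

Yes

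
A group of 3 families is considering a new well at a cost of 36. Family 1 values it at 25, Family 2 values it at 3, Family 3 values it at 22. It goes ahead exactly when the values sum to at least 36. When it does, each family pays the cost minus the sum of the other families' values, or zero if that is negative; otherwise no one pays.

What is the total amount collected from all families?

Total value 50 ≥ cost 36, so it is built.
Family 1: others sum to 25; max(0, 36 - 25) = 11.
Family 2: others sum to 47; max(0, 36 - 47) = 0.
Family 3: others sum to 28; max(0, 36 - 28) = 8.
Total collected = 11 + 0 + 8 = 19.

19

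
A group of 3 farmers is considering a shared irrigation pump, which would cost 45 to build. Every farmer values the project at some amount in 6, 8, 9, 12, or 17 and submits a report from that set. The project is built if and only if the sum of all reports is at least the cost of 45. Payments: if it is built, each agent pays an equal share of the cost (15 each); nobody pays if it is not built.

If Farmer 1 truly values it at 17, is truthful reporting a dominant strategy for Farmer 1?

Yes

Check each profile of the others' reports and compare truth against every alternative report.
Others report (12, 17): truth gives 2, best alternative gives 0.
Others report (17, 12): truth gives 2, best alternative gives 0.
Others report (17, 17): truth gives 2, best alternative gives 2.
Others report (6, 6): truth gives 0, best alternative gives 0.
Others report (6, 8): truth gives 0, best alternative gives 0.
Others report (6, 9): truth gives 0, best alternative gives 0.
(Remaining 19 profiles checked similarly; truth is weakly best in each.)
In every case the truthful report is at least as good as any alternative, so it is a dominant strategy.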